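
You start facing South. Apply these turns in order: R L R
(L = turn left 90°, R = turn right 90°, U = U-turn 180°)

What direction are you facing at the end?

Start: South
  R (right (90° clockwise)) -> West
  L (left (90° counter-clockwise)) -> South
  R (right (90° clockwise)) -> West
Final: West

Answer: Final heading: West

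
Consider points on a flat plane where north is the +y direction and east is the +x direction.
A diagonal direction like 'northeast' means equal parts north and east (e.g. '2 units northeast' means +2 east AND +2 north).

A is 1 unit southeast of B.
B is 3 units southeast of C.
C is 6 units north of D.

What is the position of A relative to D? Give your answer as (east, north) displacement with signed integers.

Answer: A is at (east=4, north=2) relative to D.

Derivation:
Place D at the origin (east=0, north=0).
  C is 6 units north of D: delta (east=+0, north=+6); C at (east=0, north=6).
  B is 3 units southeast of C: delta (east=+3, north=-3); B at (east=3, north=3).
  A is 1 unit southeast of B: delta (east=+1, north=-1); A at (east=4, north=2).
Therefore A relative to D: (east=4, north=2).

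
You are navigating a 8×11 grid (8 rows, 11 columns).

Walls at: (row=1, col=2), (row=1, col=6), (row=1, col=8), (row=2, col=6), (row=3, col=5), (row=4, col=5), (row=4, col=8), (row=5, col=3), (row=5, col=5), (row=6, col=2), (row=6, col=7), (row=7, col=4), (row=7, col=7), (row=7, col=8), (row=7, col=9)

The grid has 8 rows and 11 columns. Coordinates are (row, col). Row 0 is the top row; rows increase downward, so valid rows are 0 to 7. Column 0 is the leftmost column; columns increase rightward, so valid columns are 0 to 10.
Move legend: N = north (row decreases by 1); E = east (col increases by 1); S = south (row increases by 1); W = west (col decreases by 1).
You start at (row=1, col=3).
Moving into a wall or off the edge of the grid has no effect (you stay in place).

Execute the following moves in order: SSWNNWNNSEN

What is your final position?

Start: (row=1, col=3)
  S (south): (row=1, col=3) -> (row=2, col=3)
  S (south): (row=2, col=3) -> (row=3, col=3)
  W (west): (row=3, col=3) -> (row=3, col=2)
  N (north): (row=3, col=2) -> (row=2, col=2)
  N (north): blocked, stay at (row=2, col=2)
  W (west): (row=2, col=2) -> (row=2, col=1)
  N (north): (row=2, col=1) -> (row=1, col=1)
  N (north): (row=1, col=1) -> (row=0, col=1)
  S (south): (row=0, col=1) -> (row=1, col=1)
  E (east): blocked, stay at (row=1, col=1)
  N (north): (row=1, col=1) -> (row=0, col=1)
Final: (row=0, col=1)

Answer: Final position: (row=0, col=1)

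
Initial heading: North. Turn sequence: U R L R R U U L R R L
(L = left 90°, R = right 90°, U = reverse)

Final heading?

Start: North
  U (U-turn (180°)) -> South
  R (right (90° clockwise)) -> West
  L (left (90° counter-clockwise)) -> South
  R (right (90° clockwise)) -> West
  R (right (90° clockwise)) -> North
  U (U-turn (180°)) -> South
  U (U-turn (180°)) -> North
  L (left (90° counter-clockwise)) -> West
  R (right (90° clockwise)) -> North
  R (right (90° clockwise)) -> East
  L (left (90° counter-clockwise)) -> North
Final: North

Answer: Final heading: North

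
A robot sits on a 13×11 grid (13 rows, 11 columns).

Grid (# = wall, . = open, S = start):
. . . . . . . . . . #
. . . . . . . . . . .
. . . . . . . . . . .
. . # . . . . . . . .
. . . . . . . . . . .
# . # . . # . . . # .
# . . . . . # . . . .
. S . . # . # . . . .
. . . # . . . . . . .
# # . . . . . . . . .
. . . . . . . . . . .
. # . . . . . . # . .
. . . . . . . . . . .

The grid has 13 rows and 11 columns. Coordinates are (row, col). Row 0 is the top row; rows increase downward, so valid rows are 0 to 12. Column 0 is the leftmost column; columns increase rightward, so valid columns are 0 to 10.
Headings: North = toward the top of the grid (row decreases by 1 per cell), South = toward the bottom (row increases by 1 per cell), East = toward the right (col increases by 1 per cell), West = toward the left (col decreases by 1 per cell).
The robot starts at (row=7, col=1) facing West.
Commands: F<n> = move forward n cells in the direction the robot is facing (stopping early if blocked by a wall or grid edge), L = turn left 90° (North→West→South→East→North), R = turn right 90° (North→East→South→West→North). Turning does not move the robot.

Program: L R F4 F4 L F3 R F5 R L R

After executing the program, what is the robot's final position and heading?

Answer: Final position: (row=8, col=0), facing North

Derivation:
Start: (row=7, col=1), facing West
  L: turn left, now facing South
  R: turn right, now facing West
  F4: move forward 1/4 (blocked), now at (row=7, col=0)
  F4: move forward 0/4 (blocked), now at (row=7, col=0)
  L: turn left, now facing South
  F3: move forward 1/3 (blocked), now at (row=8, col=0)
  R: turn right, now facing West
  F5: move forward 0/5 (blocked), now at (row=8, col=0)
  R: turn right, now facing North
  L: turn left, now facing West
  R: turn right, now facing North
Final: (row=8, col=0), facing North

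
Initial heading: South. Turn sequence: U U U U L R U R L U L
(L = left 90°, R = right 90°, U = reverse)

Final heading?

Start: South
  U (U-turn (180°)) -> North
  U (U-turn (180°)) -> South
  U (U-turn (180°)) -> North
  U (U-turn (180°)) -> South
  L (left (90° counter-clockwise)) -> East
  R (right (90° clockwise)) -> South
  U (U-turn (180°)) -> North
  R (right (90° clockwise)) -> East
  L (left (90° counter-clockwise)) -> North
  U (U-turn (180°)) -> South
  L (left (90° counter-clockwise)) -> East
Final: East

Answer: Final heading: East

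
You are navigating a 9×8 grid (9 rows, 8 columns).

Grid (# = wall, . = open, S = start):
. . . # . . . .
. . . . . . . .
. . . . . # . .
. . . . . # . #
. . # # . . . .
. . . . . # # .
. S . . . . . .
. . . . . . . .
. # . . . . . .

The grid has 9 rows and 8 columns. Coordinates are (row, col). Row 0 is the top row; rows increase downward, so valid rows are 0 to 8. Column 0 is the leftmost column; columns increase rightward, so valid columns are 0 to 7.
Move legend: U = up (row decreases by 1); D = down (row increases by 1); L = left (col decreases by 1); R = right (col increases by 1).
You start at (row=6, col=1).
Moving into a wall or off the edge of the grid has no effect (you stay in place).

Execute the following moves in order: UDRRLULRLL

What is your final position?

Answer: Final position: (row=5, col=0)

Derivation:
Start: (row=6, col=1)
  U (up): (row=6, col=1) -> (row=5, col=1)
  D (down): (row=5, col=1) -> (row=6, col=1)
  R (right): (row=6, col=1) -> (row=6, col=2)
  R (right): (row=6, col=2) -> (row=6, col=3)
  L (left): (row=6, col=3) -> (row=6, col=2)
  U (up): (row=6, col=2) -> (row=5, col=2)
  L (left): (row=5, col=2) -> (row=5, col=1)
  R (right): (row=5, col=1) -> (row=5, col=2)
  L (left): (row=5, col=2) -> (row=5, col=1)
  L (left): (row=5, col=1) -> (row=5, col=0)
Final: (row=5, col=0)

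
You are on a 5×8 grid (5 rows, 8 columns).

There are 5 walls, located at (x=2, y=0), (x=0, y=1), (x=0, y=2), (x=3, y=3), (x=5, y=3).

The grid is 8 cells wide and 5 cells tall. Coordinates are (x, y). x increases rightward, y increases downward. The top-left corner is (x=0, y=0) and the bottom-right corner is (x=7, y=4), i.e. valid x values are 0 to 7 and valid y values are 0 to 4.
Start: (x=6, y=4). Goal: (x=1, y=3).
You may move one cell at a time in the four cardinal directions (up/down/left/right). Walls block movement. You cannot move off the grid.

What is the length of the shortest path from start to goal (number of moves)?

BFS from (x=6, y=4) until reaching (x=1, y=3):
  Distance 0: (x=6, y=4)
  Distance 1: (x=6, y=3), (x=5, y=4), (x=7, y=4)
  Distance 2: (x=6, y=2), (x=7, y=3), (x=4, y=4)
  Distance 3: (x=6, y=1), (x=5, y=2), (x=7, y=2), (x=4, y=3), (x=3, y=4)
  Distance 4: (x=6, y=0), (x=5, y=1), (x=7, y=1), (x=4, y=2), (x=2, y=4)
  Distance 5: (x=5, y=0), (x=7, y=0), (x=4, y=1), (x=3, y=2), (x=2, y=3), (x=1, y=4)
  Distance 6: (x=4, y=0), (x=3, y=1), (x=2, y=2), (x=1, y=3), (x=0, y=4)  <- goal reached here
One shortest path (6 moves): (x=6, y=4) -> (x=5, y=4) -> (x=4, y=4) -> (x=3, y=4) -> (x=2, y=4) -> (x=1, y=4) -> (x=1, y=3)

Answer: Shortest path length: 6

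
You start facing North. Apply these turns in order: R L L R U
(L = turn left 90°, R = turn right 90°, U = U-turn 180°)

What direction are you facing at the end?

Start: North
  R (right (90° clockwise)) -> East
  L (left (90° counter-clockwise)) -> North
  L (left (90° counter-clockwise)) -> West
  R (right (90° clockwise)) -> North
  U (U-turn (180°)) -> South
Final: South

Answer: Final heading: South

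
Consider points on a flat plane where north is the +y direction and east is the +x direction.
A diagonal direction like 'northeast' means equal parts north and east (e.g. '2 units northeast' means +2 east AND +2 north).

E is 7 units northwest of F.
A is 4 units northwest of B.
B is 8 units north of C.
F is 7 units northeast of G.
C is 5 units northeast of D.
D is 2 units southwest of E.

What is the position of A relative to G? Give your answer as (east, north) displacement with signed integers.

Answer: A is at (east=-1, north=29) relative to G.

Derivation:
Place G at the origin (east=0, north=0).
  F is 7 units northeast of G: delta (east=+7, north=+7); F at (east=7, north=7).
  E is 7 units northwest of F: delta (east=-7, north=+7); E at (east=0, north=14).
  D is 2 units southwest of E: delta (east=-2, north=-2); D at (east=-2, north=12).
  C is 5 units northeast of D: delta (east=+5, north=+5); C at (east=3, north=17).
  B is 8 units north of C: delta (east=+0, north=+8); B at (east=3, north=25).
  A is 4 units northwest of B: delta (east=-4, north=+4); A at (east=-1, north=29).
Therefore A relative to G: (east=-1, north=29).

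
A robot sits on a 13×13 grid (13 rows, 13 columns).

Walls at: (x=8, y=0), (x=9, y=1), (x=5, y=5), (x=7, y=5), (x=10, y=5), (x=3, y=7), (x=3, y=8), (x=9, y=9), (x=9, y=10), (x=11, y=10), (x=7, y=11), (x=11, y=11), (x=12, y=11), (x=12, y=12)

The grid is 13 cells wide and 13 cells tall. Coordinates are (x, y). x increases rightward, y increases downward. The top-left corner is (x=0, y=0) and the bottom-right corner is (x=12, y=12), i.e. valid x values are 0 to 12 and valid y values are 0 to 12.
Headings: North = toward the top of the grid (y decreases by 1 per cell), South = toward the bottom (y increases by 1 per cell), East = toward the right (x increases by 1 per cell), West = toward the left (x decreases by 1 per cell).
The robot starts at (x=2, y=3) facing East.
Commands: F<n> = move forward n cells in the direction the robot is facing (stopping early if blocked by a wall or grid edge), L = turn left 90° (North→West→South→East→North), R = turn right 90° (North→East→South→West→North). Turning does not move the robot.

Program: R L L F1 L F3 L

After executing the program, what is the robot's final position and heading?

Answer: Final position: (x=0, y=2), facing South

Derivation:
Start: (x=2, y=3), facing East
  R: turn right, now facing South
  L: turn left, now facing East
  L: turn left, now facing North
  F1: move forward 1, now at (x=2, y=2)
  L: turn left, now facing West
  F3: move forward 2/3 (blocked), now at (x=0, y=2)
  L: turn left, now facing South
Final: (x=0, y=2), facing South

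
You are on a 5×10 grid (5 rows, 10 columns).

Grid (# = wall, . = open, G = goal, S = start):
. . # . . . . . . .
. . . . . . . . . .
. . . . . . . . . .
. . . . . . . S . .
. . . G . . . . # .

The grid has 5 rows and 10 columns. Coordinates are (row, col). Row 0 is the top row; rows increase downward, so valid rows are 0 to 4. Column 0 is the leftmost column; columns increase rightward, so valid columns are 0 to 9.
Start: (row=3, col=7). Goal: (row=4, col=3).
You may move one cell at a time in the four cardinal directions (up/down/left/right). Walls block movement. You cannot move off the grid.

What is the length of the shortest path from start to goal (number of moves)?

BFS from (row=3, col=7) until reaching (row=4, col=3):
  Distance 0: (row=3, col=7)
  Distance 1: (row=2, col=7), (row=3, col=6), (row=3, col=8), (row=4, col=7)
  Distance 2: (row=1, col=7), (row=2, col=6), (row=2, col=8), (row=3, col=5), (row=3, col=9), (row=4, col=6)
  Distance 3: (row=0, col=7), (row=1, col=6), (row=1, col=8), (row=2, col=5), (row=2, col=9), (row=3, col=4), (row=4, col=5), (row=4, col=9)
  Distance 4: (row=0, col=6), (row=0, col=8), (row=1, col=5), (row=1, col=9), (row=2, col=4), (row=3, col=3), (row=4, col=4)
  Distance 5: (row=0, col=5), (row=0, col=9), (row=1, col=4), (row=2, col=3), (row=3, col=2), (row=4, col=3)  <- goal reached here
One shortest path (5 moves): (row=3, col=7) -> (row=3, col=6) -> (row=3, col=5) -> (row=3, col=4) -> (row=3, col=3) -> (row=4, col=3)

Answer: Shortest path length: 5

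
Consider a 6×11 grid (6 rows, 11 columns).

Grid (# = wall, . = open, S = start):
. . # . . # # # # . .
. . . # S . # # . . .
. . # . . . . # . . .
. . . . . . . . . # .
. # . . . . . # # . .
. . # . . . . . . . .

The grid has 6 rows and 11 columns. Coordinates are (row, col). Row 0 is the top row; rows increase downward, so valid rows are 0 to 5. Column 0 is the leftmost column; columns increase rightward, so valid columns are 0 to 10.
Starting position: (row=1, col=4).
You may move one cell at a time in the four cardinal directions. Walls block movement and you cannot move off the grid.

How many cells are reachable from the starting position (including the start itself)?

Answer: Reachable cells: 51

Derivation:
BFS flood-fill from (row=1, col=4):
  Distance 0: (row=1, col=4)
  Distance 1: (row=0, col=4), (row=1, col=5), (row=2, col=4)
  Distance 2: (row=0, col=3), (row=2, col=3), (row=2, col=5), (row=3, col=4)
  Distance 3: (row=2, col=6), (row=3, col=3), (row=3, col=5), (row=4, col=4)
  Distance 4: (row=3, col=2), (row=3, col=6), (row=4, col=3), (row=4, col=5), (row=5, col=4)
  Distance 5: (row=3, col=1), (row=3, col=7), (row=4, col=2), (row=4, col=6), (row=5, col=3), (row=5, col=5)
  Distance 6: (row=2, col=1), (row=3, col=0), (row=3, col=8), (row=5, col=6)
  Distance 7: (row=1, col=1), (row=2, col=0), (row=2, col=8), (row=4, col=0), (row=5, col=7)
  Distance 8: (row=0, col=1), (row=1, col=0), (row=1, col=2), (row=1, col=8), (row=2, col=9), (row=5, col=0), (row=5, col=8)
  Distance 9: (row=0, col=0), (row=1, col=9), (row=2, col=10), (row=5, col=1), (row=5, col=9)
  Distance 10: (row=0, col=9), (row=1, col=10), (row=3, col=10), (row=4, col=9), (row=5, col=10)
  Distance 11: (row=0, col=10), (row=4, col=10)
Total reachable: 51 (grid has 51 open cells total)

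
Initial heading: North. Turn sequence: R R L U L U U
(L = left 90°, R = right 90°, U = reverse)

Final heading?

Answer: Final heading: South

Derivation:
Start: North
  R (right (90° clockwise)) -> East
  R (right (90° clockwise)) -> South
  L (left (90° counter-clockwise)) -> East
  U (U-turn (180°)) -> West
  L (left (90° counter-clockwise)) -> South
  U (U-turn (180°)) -> North
  U (U-turn (180°)) -> South
Final: South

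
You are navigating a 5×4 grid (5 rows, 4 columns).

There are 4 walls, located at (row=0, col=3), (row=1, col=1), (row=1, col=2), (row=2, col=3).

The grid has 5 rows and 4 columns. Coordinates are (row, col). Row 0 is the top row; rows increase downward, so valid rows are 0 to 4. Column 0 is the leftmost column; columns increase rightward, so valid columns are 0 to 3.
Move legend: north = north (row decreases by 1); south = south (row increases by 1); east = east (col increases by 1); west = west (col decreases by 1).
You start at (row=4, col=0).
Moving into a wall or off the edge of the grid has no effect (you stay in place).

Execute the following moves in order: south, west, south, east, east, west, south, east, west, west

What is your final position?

Start: (row=4, col=0)
  south (south): blocked, stay at (row=4, col=0)
  west (west): blocked, stay at (row=4, col=0)
  south (south): blocked, stay at (row=4, col=0)
  east (east): (row=4, col=0) -> (row=4, col=1)
  east (east): (row=4, col=1) -> (row=4, col=2)
  west (west): (row=4, col=2) -> (row=4, col=1)
  south (south): blocked, stay at (row=4, col=1)
  east (east): (row=4, col=1) -> (row=4, col=2)
  west (west): (row=4, col=2) -> (row=4, col=1)
  west (west): (row=4, col=1) -> (row=4, col=0)
Final: (row=4, col=0)

Answer: Final position: (row=4, col=0)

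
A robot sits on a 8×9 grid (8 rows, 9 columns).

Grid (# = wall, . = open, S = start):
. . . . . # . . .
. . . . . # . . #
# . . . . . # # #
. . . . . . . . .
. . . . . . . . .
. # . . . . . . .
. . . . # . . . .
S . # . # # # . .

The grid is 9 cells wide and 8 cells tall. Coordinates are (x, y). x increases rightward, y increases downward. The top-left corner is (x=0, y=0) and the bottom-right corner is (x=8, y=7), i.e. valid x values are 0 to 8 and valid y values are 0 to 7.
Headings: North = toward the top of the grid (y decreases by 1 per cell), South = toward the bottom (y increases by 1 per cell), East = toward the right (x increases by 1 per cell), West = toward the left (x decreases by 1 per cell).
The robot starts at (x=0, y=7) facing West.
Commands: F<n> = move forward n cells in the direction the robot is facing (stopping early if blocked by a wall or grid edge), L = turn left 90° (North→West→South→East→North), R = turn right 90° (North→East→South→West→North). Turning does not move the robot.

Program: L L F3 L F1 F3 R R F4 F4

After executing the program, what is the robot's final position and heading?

Answer: Final position: (x=1, y=7), facing South

Derivation:
Start: (x=0, y=7), facing West
  L: turn left, now facing South
  L: turn left, now facing East
  F3: move forward 1/3 (blocked), now at (x=1, y=7)
  L: turn left, now facing North
  F1: move forward 1, now at (x=1, y=6)
  F3: move forward 0/3 (blocked), now at (x=1, y=6)
  R: turn right, now facing East
  R: turn right, now facing South
  F4: move forward 1/4 (blocked), now at (x=1, y=7)
  F4: move forward 0/4 (blocked), now at (x=1, y=7)
Final: (x=1, y=7), facing South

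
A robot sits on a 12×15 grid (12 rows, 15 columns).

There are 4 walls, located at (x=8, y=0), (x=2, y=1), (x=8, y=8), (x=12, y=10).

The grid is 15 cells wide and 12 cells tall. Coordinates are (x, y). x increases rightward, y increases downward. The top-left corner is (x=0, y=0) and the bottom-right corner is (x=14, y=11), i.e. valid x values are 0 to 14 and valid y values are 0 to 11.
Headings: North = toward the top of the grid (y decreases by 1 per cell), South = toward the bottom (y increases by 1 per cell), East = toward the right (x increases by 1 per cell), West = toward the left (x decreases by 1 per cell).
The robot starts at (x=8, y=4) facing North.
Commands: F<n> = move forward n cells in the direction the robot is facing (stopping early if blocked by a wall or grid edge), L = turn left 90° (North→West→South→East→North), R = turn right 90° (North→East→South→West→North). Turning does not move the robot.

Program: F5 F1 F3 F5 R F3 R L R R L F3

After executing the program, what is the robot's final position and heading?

Start: (x=8, y=4), facing North
  F5: move forward 3/5 (blocked), now at (x=8, y=1)
  F1: move forward 0/1 (blocked), now at (x=8, y=1)
  F3: move forward 0/3 (blocked), now at (x=8, y=1)
  F5: move forward 0/5 (blocked), now at (x=8, y=1)
  R: turn right, now facing East
  F3: move forward 3, now at (x=11, y=1)
  R: turn right, now facing South
  L: turn left, now facing East
  R: turn right, now facing South
  R: turn right, now facing West
  L: turn left, now facing South
  F3: move forward 3, now at (x=11, y=4)
Final: (x=11, y=4), facing South

Answer: Final position: (x=11, y=4), facing South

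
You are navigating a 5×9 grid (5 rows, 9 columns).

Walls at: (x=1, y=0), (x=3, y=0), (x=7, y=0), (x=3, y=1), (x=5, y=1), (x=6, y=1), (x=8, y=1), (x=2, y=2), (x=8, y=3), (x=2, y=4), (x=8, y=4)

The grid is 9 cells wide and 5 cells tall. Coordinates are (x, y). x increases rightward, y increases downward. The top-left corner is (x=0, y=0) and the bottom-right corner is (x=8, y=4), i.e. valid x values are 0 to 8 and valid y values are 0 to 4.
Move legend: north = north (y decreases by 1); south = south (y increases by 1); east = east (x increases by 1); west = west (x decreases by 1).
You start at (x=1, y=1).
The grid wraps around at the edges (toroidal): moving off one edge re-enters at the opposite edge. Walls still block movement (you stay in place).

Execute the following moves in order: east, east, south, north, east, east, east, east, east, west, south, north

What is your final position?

Answer: Final position: (x=2, y=0)

Derivation:
Start: (x=1, y=1)
  east (east): (x=1, y=1) -> (x=2, y=1)
  east (east): blocked, stay at (x=2, y=1)
  south (south): blocked, stay at (x=2, y=1)
  north (north): (x=2, y=1) -> (x=2, y=0)
  [×5]east (east): blocked, stay at (x=2, y=0)
  west (west): blocked, stay at (x=2, y=0)
  south (south): (x=2, y=0) -> (x=2, y=1)
  north (north): (x=2, y=1) -> (x=2, y=0)
Final: (x=2, y=0)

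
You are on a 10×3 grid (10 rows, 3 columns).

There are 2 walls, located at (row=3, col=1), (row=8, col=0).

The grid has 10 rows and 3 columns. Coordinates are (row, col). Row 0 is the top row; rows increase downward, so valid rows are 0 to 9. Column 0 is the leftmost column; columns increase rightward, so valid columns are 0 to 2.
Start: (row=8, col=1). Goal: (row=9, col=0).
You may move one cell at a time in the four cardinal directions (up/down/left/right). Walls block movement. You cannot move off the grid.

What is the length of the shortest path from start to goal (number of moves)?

BFS from (row=8, col=1) until reaching (row=9, col=0):
  Distance 0: (row=8, col=1)
  Distance 1: (row=7, col=1), (row=8, col=2), (row=9, col=1)
  Distance 2: (row=6, col=1), (row=7, col=0), (row=7, col=2), (row=9, col=0), (row=9, col=2)  <- goal reached here
One shortest path (2 moves): (row=8, col=1) -> (row=9, col=1) -> (row=9, col=0)

Answer: Shortest path length: 2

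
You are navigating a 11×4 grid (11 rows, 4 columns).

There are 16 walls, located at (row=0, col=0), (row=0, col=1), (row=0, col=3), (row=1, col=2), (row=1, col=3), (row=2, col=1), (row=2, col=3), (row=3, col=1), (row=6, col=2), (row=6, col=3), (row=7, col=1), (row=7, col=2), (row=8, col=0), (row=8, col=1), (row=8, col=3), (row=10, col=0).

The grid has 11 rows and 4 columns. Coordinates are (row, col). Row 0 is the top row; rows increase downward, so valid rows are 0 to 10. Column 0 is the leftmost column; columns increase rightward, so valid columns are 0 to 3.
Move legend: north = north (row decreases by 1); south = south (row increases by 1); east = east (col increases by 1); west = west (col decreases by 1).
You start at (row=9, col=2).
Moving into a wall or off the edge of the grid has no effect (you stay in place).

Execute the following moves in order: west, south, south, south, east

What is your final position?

Answer: Final position: (row=10, col=2)

Derivation:
Start: (row=9, col=2)
  west (west): (row=9, col=2) -> (row=9, col=1)
  south (south): (row=9, col=1) -> (row=10, col=1)
  south (south): blocked, stay at (row=10, col=1)
  south (south): blocked, stay at (row=10, col=1)
  east (east): (row=10, col=1) -> (row=10, col=2)
Final: (row=10, col=2)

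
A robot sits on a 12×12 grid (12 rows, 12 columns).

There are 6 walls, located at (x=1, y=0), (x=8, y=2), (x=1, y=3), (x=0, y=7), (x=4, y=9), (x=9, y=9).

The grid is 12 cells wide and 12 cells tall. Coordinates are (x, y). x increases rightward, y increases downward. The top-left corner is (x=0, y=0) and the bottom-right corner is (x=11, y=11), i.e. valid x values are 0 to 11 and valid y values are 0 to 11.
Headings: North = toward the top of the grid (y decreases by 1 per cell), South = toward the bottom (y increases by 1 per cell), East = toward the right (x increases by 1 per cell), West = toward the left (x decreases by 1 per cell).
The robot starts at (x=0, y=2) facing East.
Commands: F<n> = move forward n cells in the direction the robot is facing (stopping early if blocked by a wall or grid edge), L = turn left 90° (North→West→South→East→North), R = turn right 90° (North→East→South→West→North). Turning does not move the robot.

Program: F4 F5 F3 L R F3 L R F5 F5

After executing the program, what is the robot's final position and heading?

Answer: Final position: (x=7, y=2), facing East

Derivation:
Start: (x=0, y=2), facing East
  F4: move forward 4, now at (x=4, y=2)
  F5: move forward 3/5 (blocked), now at (x=7, y=2)
  F3: move forward 0/3 (blocked), now at (x=7, y=2)
  L: turn left, now facing North
  R: turn right, now facing East
  F3: move forward 0/3 (blocked), now at (x=7, y=2)
  L: turn left, now facing North
  R: turn right, now facing East
  F5: move forward 0/5 (blocked), now at (x=7, y=2)
  F5: move forward 0/5 (blocked), now at (x=7, y=2)
Final: (x=7, y=2), facing East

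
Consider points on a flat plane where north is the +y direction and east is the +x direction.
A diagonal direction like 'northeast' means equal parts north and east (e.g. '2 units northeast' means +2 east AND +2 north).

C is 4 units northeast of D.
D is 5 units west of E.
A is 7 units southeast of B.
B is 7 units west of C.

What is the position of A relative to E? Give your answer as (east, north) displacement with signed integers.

Place E at the origin (east=0, north=0).
  D is 5 units west of E: delta (east=-5, north=+0); D at (east=-5, north=0).
  C is 4 units northeast of D: delta (east=+4, north=+4); C at (east=-1, north=4).
  B is 7 units west of C: delta (east=-7, north=+0); B at (east=-8, north=4).
  A is 7 units southeast of B: delta (east=+7, north=-7); A at (east=-1, north=-3).
Therefore A relative to E: (east=-1, north=-3).

Answer: A is at (east=-1, north=-3) relative to E.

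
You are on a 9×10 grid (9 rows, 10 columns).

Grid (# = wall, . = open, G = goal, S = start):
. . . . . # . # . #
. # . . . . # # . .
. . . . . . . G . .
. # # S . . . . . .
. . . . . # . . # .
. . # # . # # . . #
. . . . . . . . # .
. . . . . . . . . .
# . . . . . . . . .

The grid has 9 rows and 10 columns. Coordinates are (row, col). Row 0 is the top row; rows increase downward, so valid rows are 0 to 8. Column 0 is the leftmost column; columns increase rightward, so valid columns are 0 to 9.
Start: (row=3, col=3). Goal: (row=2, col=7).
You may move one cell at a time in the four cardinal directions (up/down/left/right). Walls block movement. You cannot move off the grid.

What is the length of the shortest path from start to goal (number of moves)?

BFS from (row=3, col=3) until reaching (row=2, col=7):
  Distance 0: (row=3, col=3)
  Distance 1: (row=2, col=3), (row=3, col=4), (row=4, col=3)
  Distance 2: (row=1, col=3), (row=2, col=2), (row=2, col=4), (row=3, col=5), (row=4, col=2), (row=4, col=4)
  Distance 3: (row=0, col=3), (row=1, col=2), (row=1, col=4), (row=2, col=1), (row=2, col=5), (row=3, col=6), (row=4, col=1), (row=5, col=4)
  Distance 4: (row=0, col=2), (row=0, col=4), (row=1, col=5), (row=2, col=0), (row=2, col=6), (row=3, col=7), (row=4, col=0), (row=4, col=6), (row=5, col=1), (row=6, col=4)
  Distance 5: (row=0, col=1), (row=1, col=0), (row=2, col=7), (row=3, col=0), (row=3, col=8), (row=4, col=7), (row=5, col=0), (row=6, col=1), (row=6, col=3), (row=6, col=5), (row=7, col=4)  <- goal reached here
One shortest path (5 moves): (row=3, col=3) -> (row=3, col=4) -> (row=3, col=5) -> (row=3, col=6) -> (row=3, col=7) -> (row=2, col=7)

Answer: Shortest path length: 5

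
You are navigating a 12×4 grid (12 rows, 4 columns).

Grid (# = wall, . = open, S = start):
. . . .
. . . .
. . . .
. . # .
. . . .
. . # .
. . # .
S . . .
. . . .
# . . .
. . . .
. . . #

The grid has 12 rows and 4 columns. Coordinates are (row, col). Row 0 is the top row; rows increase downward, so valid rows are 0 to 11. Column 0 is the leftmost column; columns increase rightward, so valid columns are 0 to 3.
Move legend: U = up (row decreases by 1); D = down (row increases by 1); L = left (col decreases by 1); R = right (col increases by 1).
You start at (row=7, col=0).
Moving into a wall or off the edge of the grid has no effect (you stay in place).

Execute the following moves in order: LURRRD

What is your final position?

Start: (row=7, col=0)
  L (left): blocked, stay at (row=7, col=0)
  U (up): (row=7, col=0) -> (row=6, col=0)
  R (right): (row=6, col=0) -> (row=6, col=1)
  R (right): blocked, stay at (row=6, col=1)
  R (right): blocked, stay at (row=6, col=1)
  D (down): (row=6, col=1) -> (row=7, col=1)
Final: (row=7, col=1)

Answer: Final position: (row=7, col=1)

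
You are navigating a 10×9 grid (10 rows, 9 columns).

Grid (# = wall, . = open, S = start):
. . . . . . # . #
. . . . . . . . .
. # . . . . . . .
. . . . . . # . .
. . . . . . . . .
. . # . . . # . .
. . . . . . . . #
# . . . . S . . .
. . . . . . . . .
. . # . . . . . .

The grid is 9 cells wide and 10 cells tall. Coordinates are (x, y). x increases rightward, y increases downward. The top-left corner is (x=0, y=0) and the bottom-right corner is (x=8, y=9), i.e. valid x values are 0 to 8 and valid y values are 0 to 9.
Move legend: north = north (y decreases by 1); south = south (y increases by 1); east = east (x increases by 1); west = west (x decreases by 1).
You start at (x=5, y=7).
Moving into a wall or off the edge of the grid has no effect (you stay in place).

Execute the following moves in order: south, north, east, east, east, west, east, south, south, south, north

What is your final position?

Answer: Final position: (x=8, y=8)

Derivation:
Start: (x=5, y=7)
  south (south): (x=5, y=7) -> (x=5, y=8)
  north (north): (x=5, y=8) -> (x=5, y=7)
  east (east): (x=5, y=7) -> (x=6, y=7)
  east (east): (x=6, y=7) -> (x=7, y=7)
  east (east): (x=7, y=7) -> (x=8, y=7)
  west (west): (x=8, y=7) -> (x=7, y=7)
  east (east): (x=7, y=7) -> (x=8, y=7)
  south (south): (x=8, y=7) -> (x=8, y=8)
  south (south): (x=8, y=8) -> (x=8, y=9)
  south (south): blocked, stay at (x=8, y=9)
  north (north): (x=8, y=9) -> (x=8, y=8)
Final: (x=8, y=8)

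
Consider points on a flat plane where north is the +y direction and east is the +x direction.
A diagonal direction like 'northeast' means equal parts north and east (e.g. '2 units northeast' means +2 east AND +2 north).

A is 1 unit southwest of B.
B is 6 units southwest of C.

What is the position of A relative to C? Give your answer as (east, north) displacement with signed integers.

Answer: A is at (east=-7, north=-7) relative to C.

Derivation:
Place C at the origin (east=0, north=0).
  B is 6 units southwest of C: delta (east=-6, north=-6); B at (east=-6, north=-6).
  A is 1 unit southwest of B: delta (east=-1, north=-1); A at (east=-7, north=-7).
Therefore A relative to C: (east=-7, north=-7).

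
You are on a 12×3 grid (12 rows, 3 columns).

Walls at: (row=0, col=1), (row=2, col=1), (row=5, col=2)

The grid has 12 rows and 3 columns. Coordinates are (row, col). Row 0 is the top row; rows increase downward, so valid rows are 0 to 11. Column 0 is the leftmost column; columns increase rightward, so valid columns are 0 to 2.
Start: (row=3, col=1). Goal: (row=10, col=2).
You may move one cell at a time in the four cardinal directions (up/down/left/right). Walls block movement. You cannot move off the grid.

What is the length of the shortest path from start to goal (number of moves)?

Answer: Shortest path length: 8

Derivation:
BFS from (row=3, col=1) until reaching (row=10, col=2):
  Distance 0: (row=3, col=1)
  Distance 1: (row=3, col=0), (row=3, col=2), (row=4, col=1)
  Distance 2: (row=2, col=0), (row=2, col=2), (row=4, col=0), (row=4, col=2), (row=5, col=1)
  Distance 3: (row=1, col=0), (row=1, col=2), (row=5, col=0), (row=6, col=1)
  Distance 4: (row=0, col=0), (row=0, col=2), (row=1, col=1), (row=6, col=0), (row=6, col=2), (row=7, col=1)
  Distance 5: (row=7, col=0), (row=7, col=2), (row=8, col=1)
  Distance 6: (row=8, col=0), (row=8, col=2), (row=9, col=1)
  Distance 7: (row=9, col=0), (row=9, col=2), (row=10, col=1)
  Distance 8: (row=10, col=0), (row=10, col=2), (row=11, col=1)  <- goal reached here
One shortest path (8 moves): (row=3, col=1) -> (row=4, col=1) -> (row=5, col=1) -> (row=6, col=1) -> (row=6, col=2) -> (row=7, col=2) -> (row=8, col=2) -> (row=9, col=2) -> (row=10, col=2)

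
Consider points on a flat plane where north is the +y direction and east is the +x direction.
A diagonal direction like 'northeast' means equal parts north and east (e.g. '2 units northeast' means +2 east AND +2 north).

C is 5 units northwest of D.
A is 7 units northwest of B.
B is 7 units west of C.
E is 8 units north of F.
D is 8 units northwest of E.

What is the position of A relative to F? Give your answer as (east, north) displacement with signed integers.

Place F at the origin (east=0, north=0).
  E is 8 units north of F: delta (east=+0, north=+8); E at (east=0, north=8).
  D is 8 units northwest of E: delta (east=-8, north=+8); D at (east=-8, north=16).
  C is 5 units northwest of D: delta (east=-5, north=+5); C at (east=-13, north=21).
  B is 7 units west of C: delta (east=-7, north=+0); B at (east=-20, north=21).
  A is 7 units northwest of B: delta (east=-7, north=+7); A at (east=-27, north=28).
Therefore A relative to F: (east=-27, north=28).

Answer: A is at (east=-27, north=28) relative to F.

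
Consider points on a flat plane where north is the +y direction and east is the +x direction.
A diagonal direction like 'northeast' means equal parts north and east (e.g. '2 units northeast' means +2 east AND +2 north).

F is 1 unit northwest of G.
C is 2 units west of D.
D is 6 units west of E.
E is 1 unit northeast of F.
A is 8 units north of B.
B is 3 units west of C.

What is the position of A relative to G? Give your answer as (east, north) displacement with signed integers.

Place G at the origin (east=0, north=0).
  F is 1 unit northwest of G: delta (east=-1, north=+1); F at (east=-1, north=1).
  E is 1 unit northeast of F: delta (east=+1, north=+1); E at (east=0, north=2).
  D is 6 units west of E: delta (east=-6, north=+0); D at (east=-6, north=2).
  C is 2 units west of D: delta (east=-2, north=+0); C at (east=-8, north=2).
  B is 3 units west of C: delta (east=-3, north=+0); B at (east=-11, north=2).
  A is 8 units north of B: delta (east=+0, north=+8); A at (east=-11, north=10).
Therefore A relative to G: (east=-11, north=10).

Answer: A is at (east=-11, north=10) relative to G.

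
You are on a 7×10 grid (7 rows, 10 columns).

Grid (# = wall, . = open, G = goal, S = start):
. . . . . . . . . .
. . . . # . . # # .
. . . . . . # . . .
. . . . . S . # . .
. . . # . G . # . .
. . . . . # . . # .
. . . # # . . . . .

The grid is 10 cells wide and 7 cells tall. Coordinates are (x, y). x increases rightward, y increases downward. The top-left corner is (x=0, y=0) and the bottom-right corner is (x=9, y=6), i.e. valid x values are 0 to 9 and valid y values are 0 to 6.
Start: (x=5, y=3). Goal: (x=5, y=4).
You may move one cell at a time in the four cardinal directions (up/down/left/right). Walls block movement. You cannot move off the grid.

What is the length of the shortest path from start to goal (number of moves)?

Answer: Shortest path length: 1

Derivation:
BFS from (x=5, y=3) until reaching (x=5, y=4):
  Distance 0: (x=5, y=3)
  Distance 1: (x=5, y=2), (x=4, y=3), (x=6, y=3), (x=5, y=4)  <- goal reached here
One shortest path (1 moves): (x=5, y=3) -> (x=5, y=4)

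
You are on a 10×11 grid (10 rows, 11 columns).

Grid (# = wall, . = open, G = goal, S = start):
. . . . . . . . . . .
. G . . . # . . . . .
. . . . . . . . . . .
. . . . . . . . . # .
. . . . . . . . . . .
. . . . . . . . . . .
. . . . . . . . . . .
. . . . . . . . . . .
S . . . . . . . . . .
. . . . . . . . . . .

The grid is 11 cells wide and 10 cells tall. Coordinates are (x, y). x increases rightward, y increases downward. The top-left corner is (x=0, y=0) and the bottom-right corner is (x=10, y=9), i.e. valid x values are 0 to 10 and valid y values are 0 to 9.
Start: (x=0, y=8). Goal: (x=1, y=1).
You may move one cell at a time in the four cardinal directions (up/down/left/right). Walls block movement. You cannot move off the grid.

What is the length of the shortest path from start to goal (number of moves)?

Answer: Shortest path length: 8

Derivation:
BFS from (x=0, y=8) until reaching (x=1, y=1):
  Distance 0: (x=0, y=8)
  Distance 1: (x=0, y=7), (x=1, y=8), (x=0, y=9)
  Distance 2: (x=0, y=6), (x=1, y=7), (x=2, y=8), (x=1, y=9)
  Distance 3: (x=0, y=5), (x=1, y=6), (x=2, y=7), (x=3, y=8), (x=2, y=9)
  Distance 4: (x=0, y=4), (x=1, y=5), (x=2, y=6), (x=3, y=7), (x=4, y=8), (x=3, y=9)
  Distance 5: (x=0, y=3), (x=1, y=4), (x=2, y=5), (x=3, y=6), (x=4, y=7), (x=5, y=8), (x=4, y=9)
  Distance 6: (x=0, y=2), (x=1, y=3), (x=2, y=4), (x=3, y=5), (x=4, y=6), (x=5, y=7), (x=6, y=8), (x=5, y=9)
  Distance 7: (x=0, y=1), (x=1, y=2), (x=2, y=3), (x=3, y=4), (x=4, y=5), (x=5, y=6), (x=6, y=7), (x=7, y=8), (x=6, y=9)
  Distance 8: (x=0, y=0), (x=1, y=1), (x=2, y=2), (x=3, y=3), (x=4, y=4), (x=5, y=5), (x=6, y=6), (x=7, y=7), (x=8, y=8), (x=7, y=9)  <- goal reached here
One shortest path (8 moves): (x=0, y=8) -> (x=1, y=8) -> (x=1, y=7) -> (x=1, y=6) -> (x=1, y=5) -> (x=1, y=4) -> (x=1, y=3) -> (x=1, y=2) -> (x=1, y=1)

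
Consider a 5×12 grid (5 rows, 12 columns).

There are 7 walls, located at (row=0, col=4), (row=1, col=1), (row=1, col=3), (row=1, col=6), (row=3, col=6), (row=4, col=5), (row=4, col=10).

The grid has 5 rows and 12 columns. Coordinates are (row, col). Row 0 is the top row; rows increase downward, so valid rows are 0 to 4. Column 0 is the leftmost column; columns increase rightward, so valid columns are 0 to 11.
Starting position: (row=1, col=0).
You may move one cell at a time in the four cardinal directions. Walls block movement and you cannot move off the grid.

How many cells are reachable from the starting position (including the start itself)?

Answer: Reachable cells: 53

Derivation:
BFS flood-fill from (row=1, col=0):
  Distance 0: (row=1, col=0)
  Distance 1: (row=0, col=0), (row=2, col=0)
  Distance 2: (row=0, col=1), (row=2, col=1), (row=3, col=0)
  Distance 3: (row=0, col=2), (row=2, col=2), (row=3, col=1), (row=4, col=0)
  Distance 4: (row=0, col=3), (row=1, col=2), (row=2, col=3), (row=3, col=2), (row=4, col=1)
  Distance 5: (row=2, col=4), (row=3, col=3), (row=4, col=2)
  Distance 6: (row=1, col=4), (row=2, col=5), (row=3, col=4), (row=4, col=3)
  Distance 7: (row=1, col=5), (row=2, col=6), (row=3, col=5), (row=4, col=4)
  Distance 8: (row=0, col=5), (row=2, col=7)
  Distance 9: (row=0, col=6), (row=1, col=7), (row=2, col=8), (row=3, col=7)
  Distance 10: (row=0, col=7), (row=1, col=8), (row=2, col=9), (row=3, col=8), (row=4, col=7)
  Distance 11: (row=0, col=8), (row=1, col=9), (row=2, col=10), (row=3, col=9), (row=4, col=6), (row=4, col=8)
  Distance 12: (row=0, col=9), (row=1, col=10), (row=2, col=11), (row=3, col=10), (row=4, col=9)
  Distance 13: (row=0, col=10), (row=1, col=11), (row=3, col=11)
  Distance 14: (row=0, col=11), (row=4, col=11)
Total reachable: 53 (grid has 53 open cells total)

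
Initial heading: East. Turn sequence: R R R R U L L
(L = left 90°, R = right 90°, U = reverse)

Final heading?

Start: East
  R (right (90° clockwise)) -> South
  R (right (90° clockwise)) -> West
  R (right (90° clockwise)) -> North
  R (right (90° clockwise)) -> East
  U (U-turn (180°)) -> West
  L (left (90° counter-clockwise)) -> South
  L (left (90° counter-clockwise)) -> East
Final: East

Answer: Final heading: East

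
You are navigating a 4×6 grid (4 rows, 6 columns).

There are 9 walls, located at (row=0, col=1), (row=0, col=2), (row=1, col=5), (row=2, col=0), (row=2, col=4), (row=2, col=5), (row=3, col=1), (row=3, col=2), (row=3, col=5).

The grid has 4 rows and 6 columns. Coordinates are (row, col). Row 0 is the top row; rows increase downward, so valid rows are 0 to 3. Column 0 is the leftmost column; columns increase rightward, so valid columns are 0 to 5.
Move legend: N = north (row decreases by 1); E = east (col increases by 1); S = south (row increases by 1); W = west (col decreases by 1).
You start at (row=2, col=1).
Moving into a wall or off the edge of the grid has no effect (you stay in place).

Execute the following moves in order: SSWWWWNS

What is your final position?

Start: (row=2, col=1)
  S (south): blocked, stay at (row=2, col=1)
  S (south): blocked, stay at (row=2, col=1)
  [×4]W (west): blocked, stay at (row=2, col=1)
  N (north): (row=2, col=1) -> (row=1, col=1)
  S (south): (row=1, col=1) -> (row=2, col=1)
Final: (row=2, col=1)

Answer: Final position: (row=2, col=1)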